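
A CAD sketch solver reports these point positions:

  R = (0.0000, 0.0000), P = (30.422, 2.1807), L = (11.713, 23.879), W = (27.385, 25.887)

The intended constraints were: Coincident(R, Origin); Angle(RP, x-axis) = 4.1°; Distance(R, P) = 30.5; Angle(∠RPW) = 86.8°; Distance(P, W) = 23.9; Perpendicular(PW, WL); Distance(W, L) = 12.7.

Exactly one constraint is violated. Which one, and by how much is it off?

Distance(W, L) = 12.7 — off by 3.10.

R = (0.00, 0.00) ✓; RP at 4.100° ✓; |RP| = 30.50 ✓; ∠RPW = 86.80° ✓; |PW| = 23.90 ✓; ∠(PW, WL) = 90.00° ✓; |WL| = 15.80 ✗.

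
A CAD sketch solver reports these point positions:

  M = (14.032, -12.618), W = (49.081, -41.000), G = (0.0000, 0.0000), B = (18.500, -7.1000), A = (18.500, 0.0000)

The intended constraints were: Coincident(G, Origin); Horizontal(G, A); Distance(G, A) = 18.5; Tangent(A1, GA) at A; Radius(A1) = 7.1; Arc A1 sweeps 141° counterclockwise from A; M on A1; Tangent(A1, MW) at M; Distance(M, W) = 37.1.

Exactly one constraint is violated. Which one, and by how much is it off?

Distance(M, W) = 37.1 — off by 8.00.

G = (0.00, 0.00) ✓; G.y = 0.00, A.y = 0.00 ✓; |GA| = 18.50 ✓; ∠(BA, AG) = 90.00° ✓; |BA| = 7.100 ✓; bearing(B→M) − bearing(B→A) = 141.0° ✓; |BM| = 7.100 ✓; ∠(BM, MW) = 90.00° ✓; |MW| = 45.10 ✗.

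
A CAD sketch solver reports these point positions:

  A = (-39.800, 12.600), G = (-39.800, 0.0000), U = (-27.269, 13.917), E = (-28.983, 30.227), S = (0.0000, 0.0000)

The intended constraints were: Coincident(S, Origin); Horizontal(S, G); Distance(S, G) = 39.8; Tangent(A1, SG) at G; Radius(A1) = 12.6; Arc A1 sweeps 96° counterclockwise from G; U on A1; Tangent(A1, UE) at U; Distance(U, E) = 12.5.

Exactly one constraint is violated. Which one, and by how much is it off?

Distance(U, E) = 12.5 — off by 3.90.

S = (0.00, 0.00) ✓; S.y = 0.00, G.y = 0.00 ✓; |SG| = 39.80 ✓; ∠(AG, GS) = 90.00° ✓; |AG| = 12.60 ✓; bearing(A→U) − bearing(A→G) = 96.00° ✓; |AU| = 12.60 ✓; ∠(AU, UE) = 90.00° ✓; |UE| = 16.40 ✗.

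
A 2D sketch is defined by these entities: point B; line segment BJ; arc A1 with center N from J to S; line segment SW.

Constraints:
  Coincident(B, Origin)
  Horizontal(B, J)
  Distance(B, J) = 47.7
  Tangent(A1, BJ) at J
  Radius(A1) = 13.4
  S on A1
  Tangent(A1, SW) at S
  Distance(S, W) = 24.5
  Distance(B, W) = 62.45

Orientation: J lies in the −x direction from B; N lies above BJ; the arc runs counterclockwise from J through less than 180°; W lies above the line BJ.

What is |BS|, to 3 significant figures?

40.7

B is at the origin; BJ is horizontal with |BJ| = 47.7 and J on the −x side, so J = (-47.7, 0.00). The tangent condition forces NJ to be normal to BJ, so N = J + (0, 13.4) = (-47.7, 13.4). Since NS ⟂ SW (tangency), |NW| = √(13.4² + 24.5²) = 27.9 regardless of where S sits on A1. So W lies on both circle(B, 62.45) and circle(N, 27.9); the above-BJ intersection is W = (-46.8, 41.3). S is the foot of the tangent from W: S = (-35.7, 19.5).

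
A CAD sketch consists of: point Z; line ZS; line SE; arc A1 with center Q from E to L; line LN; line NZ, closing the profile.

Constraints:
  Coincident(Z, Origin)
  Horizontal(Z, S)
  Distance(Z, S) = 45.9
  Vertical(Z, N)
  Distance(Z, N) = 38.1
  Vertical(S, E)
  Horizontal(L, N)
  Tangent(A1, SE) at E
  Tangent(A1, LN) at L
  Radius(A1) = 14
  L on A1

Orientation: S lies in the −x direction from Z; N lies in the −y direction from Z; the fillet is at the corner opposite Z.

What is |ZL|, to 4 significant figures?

49.69

The virtual corner opposite Z is at (-45.90, -38.10). The tangent condition forces QE to be normal to SE and since A1 is tangent to LN there, QL ⟂ LN, with radius 14.0, so the center Q sits 14.0 in from both sides at Q = (-31.90, -24.10). That places the tangent points at E = (-45.90, -24.10) on SE and L = (-31.90, -38.10) on LN. Then |ZL| = |L − Z| = 49.69.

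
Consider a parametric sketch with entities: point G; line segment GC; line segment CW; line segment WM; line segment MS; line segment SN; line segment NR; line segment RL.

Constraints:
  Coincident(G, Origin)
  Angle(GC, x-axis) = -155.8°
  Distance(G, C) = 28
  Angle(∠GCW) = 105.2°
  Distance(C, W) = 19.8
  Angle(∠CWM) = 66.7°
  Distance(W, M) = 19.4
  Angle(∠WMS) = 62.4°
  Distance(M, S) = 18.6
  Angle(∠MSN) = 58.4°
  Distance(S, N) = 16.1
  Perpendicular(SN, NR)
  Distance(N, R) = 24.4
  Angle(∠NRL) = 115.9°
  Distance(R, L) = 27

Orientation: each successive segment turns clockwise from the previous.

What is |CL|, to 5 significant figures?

40.447

G is at the origin; GC runs at -155.8° with length 28.0, so C = (-25.539, -11.478). ∠GCW = 105.2° gives CW at 129.40° from the x-axis; with |CW| = 19.8, W = (-38.107, 3.8223). ∠CWM = 66.7° gives WM at 16.100° from the x-axis; with |WM| = 19.4, M = (-19.468, 9.2022). ∠WMS = 62.4° gives MS at -101.50° from the x-axis; with |MS| = 18.6, S = (-23.176, -9.0244). ∠MSN = 58.4° gives SN at 136.90° from the x-axis; with |SN| = 16.1, N = (-34.932, 1.9763). SN ⟂ NR, so NR runs at 46.900°; with |NR| = 24.4, R = (-18.260, 19.792). ∠NRL = 115.9° gives RL at -17.200° from the x-axis; with |RL| = 27.0, L = (7.5326, 11.808). Then |CL| = |L − C| = 40.447.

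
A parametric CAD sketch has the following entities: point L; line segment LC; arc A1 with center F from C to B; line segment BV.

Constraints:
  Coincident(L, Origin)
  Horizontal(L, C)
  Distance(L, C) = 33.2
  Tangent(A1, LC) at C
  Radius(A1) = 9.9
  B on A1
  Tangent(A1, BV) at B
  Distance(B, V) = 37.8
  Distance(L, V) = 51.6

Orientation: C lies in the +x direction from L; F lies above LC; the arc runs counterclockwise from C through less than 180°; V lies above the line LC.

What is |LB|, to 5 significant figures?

44.244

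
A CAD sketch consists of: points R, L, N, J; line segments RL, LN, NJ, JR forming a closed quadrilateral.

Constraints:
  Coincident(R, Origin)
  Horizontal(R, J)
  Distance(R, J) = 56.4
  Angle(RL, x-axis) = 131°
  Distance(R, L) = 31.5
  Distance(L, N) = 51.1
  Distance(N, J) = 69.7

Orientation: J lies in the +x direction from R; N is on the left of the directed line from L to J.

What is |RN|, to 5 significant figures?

60.382

R is at the origin; RJ is horizontal with |RJ| = 56.4 and J in +x, so J = (56.4, 0). RL runs at 131.0° with |RL| = 31.5, so L = (-20.666, 23.773). N is determined by |LN| = 51.1 and |NJ| = 69.7 together: it lies at the intersection of circle(L, 51.1) and circle(J, 69.7). With |LJ| = 80.649, the foot of the radical line on LJ is 26.395 from L and the perpendicular offset is √(51.1² − 26.395²) = 43.755. Taking the left-of-LJ solution: N = (17.454, 57.804).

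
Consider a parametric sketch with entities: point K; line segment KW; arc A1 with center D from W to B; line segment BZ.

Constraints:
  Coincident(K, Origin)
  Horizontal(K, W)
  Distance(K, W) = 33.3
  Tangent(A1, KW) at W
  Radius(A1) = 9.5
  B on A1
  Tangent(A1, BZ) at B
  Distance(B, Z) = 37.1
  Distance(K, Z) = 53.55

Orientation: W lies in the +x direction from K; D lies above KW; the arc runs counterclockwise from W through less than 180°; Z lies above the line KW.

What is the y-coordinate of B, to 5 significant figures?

13.653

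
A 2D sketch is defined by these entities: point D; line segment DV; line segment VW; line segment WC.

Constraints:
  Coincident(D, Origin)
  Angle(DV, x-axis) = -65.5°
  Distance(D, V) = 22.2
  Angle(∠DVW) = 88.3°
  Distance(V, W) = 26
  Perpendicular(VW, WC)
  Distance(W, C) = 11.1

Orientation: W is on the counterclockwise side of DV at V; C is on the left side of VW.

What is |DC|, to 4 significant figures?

27.66

D is at the origin; DV runs at -65.5° with length 22.2, so V = 22.2·(cos -65.5°, sin -65.5°) = (9.206, -20.20). ∠DVW = 88.3°, so VW runs at -65.5° + (180° − 88.3°) = 26.20° from the x-axis; with |VW| = 26.0, W = V + 26.0·(cos 26.20°, sin 26.20°) = (32.53, -8.722). VW is perpendicular to WC; with |WC| = 11.1 on the left of VW, C = W + 11.1·(-0.4415, 0.8973) = (27.63, 1.238). Then |DC| = |C − D| = 27.66.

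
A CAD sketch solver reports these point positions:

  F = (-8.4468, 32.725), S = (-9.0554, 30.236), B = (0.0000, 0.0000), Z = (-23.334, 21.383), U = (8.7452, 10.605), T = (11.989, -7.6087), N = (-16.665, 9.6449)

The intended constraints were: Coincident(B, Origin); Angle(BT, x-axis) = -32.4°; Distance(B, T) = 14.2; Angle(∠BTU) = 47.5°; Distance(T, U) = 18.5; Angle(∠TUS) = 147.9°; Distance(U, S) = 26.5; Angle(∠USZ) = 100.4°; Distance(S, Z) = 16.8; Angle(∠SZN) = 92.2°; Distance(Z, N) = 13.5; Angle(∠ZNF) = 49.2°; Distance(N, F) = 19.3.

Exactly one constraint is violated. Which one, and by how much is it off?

Distance(N, F) = 19.3 — off by 5.20.

B = (0.00, 0.00) ✓; BT at -32.40° ✓; |BT| = 14.20 ✓; ∠BTU = 47.50° ✓; |TU| = 18.50 ✓; ∠TUS = 147.9° ✓; |US| = 26.50 ✓; ∠USZ = 100.4° ✓; |SZ| = 16.80 ✓; ∠SZN = 92.20° ✓; |ZN| = 13.50 ✓; ∠ZNF = 49.20° ✓; |NF| = 24.50 ✗.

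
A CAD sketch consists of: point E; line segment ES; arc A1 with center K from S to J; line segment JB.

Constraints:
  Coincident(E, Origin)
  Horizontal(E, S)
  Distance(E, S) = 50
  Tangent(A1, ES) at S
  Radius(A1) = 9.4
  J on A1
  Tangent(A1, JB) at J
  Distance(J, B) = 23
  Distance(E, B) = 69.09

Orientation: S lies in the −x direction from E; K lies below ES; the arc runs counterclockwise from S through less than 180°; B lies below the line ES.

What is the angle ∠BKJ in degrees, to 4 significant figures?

67.77°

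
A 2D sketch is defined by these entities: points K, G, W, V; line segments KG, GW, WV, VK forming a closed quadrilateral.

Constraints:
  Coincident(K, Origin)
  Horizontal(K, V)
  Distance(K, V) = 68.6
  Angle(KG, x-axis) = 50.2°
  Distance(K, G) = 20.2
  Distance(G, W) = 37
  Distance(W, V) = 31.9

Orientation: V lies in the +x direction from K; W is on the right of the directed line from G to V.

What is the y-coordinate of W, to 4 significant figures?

-11.05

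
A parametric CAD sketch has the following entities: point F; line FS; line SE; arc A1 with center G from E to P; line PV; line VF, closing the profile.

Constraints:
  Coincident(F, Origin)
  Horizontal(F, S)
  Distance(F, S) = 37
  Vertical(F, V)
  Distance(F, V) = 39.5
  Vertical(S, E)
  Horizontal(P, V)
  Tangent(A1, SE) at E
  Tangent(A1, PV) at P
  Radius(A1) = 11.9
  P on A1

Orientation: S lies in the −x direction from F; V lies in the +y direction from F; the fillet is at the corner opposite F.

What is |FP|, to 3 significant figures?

46.8

F is at the origin; F and S share the same y with |FS| = 37.0 and S on the −x side, so S = (-37.0, 0.00). FV is vertical with |FV| = 39.5 and V on the +y side, so V = (0.00, 39.5). The virtual corner opposite F is at (-37.0, 39.5). A1 meets SE tangentially, so GE is at right angles to SE and the tangent condition forces GP to be normal to PV, with radius 11.9, so the center G sits 11.9 in from both sides at G = (-25.1, 27.6). That places the tangent points at E = (-37.0, 27.6) on SE and P = (-25.1, 39.5) on PV. Then |FP| = |P − F| = 46.8.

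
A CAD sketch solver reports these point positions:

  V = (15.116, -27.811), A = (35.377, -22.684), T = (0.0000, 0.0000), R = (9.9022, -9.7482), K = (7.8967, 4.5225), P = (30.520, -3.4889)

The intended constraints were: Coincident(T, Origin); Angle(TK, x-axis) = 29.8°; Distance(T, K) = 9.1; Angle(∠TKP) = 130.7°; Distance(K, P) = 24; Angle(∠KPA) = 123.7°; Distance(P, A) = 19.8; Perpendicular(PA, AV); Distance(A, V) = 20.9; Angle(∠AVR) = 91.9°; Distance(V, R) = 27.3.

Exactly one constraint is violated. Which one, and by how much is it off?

Distance(V, R) = 27.3 — off by 8.50.

T = (0.00, 0.00) ✓; TK at 29.80° ✓; |TK| = 9.100 ✓; ∠TKP = 130.7° ✓; |KP| = 24.00 ✓; ∠KPA = 123.7° ✓; |PA| = 19.80 ✓; ∠(PA, AV) = 90.00° ✓; |AV| = 20.90 ✓; ∠AVR = 91.90° ✓; |VR| = 18.80 ✗.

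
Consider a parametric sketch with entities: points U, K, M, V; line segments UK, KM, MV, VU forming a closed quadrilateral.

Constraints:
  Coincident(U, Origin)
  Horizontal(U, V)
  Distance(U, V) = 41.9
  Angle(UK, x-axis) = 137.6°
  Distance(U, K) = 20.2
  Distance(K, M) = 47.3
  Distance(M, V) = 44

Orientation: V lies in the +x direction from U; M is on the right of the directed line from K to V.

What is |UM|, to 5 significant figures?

28.929

Checks: |KM| = 47.30 ✓; |MV| = 44.00 ✓.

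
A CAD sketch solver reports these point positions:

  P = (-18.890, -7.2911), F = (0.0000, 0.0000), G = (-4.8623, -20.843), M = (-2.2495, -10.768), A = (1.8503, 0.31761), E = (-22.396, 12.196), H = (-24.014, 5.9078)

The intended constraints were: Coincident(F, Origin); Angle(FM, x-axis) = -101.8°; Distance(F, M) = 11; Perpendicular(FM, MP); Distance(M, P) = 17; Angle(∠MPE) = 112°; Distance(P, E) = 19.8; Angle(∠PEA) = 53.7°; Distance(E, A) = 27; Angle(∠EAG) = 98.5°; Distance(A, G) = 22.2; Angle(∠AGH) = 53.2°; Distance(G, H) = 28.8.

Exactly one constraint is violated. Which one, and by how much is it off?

Distance(G, H) = 28.8 — off by 4.10.

F = (0.00, 0.00) ✓; FM at -101.8° ✓; |FM| = 11.00 ✓; ∠(FM, MP) = 90.00° ✓; |MP| = 17.00 ✓; ∠MPE = 112.0° ✓; |PE| = 19.80 ✓; ∠PEA = 53.70° ✓; |EA| = 27.00 ✓; ∠EAG = 98.50° ✓; |AG| = 22.20 ✓; ∠AGH = 53.20° ✓; |GH| = 32.90 ✗.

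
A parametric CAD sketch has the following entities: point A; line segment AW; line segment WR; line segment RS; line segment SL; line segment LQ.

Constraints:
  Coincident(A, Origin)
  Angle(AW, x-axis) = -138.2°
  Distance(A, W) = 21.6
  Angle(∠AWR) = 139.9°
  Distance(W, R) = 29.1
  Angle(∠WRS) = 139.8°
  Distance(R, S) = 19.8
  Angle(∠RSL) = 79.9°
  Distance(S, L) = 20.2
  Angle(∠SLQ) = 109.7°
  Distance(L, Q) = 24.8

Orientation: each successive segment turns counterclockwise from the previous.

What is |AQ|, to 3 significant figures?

23.9

∠RSL = 79.9° gives SL at 42.2° from the x-axis; with |SL| = 20.2, L = (5.28, -46.4). ∠SLQ = 109.7° gives LQ at 112° from the x-axis; with |LQ| = 24.8, Q = (-4.21, -23.5). Then |AQ| = |Q − A| = 23.9.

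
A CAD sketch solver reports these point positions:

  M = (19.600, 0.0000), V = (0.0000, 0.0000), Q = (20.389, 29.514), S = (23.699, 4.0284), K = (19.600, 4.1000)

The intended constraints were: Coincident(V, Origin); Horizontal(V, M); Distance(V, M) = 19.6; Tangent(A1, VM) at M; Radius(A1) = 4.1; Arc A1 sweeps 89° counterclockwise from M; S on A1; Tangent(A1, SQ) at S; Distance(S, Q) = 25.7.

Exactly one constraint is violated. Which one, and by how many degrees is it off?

Tangent(A1, SQ) at S — off by 8.40°.

V = (0.00, 0.00) ✓; V.y = 0.00, M.y = 0.00 ✓; |VM| = 19.60 ✓; ∠(KM, MV) = 90.00° ✓; |KM| = 4.100 ✓; bearing(K→S) − bearing(K→M) = 89.00° ✓; |KS| = 4.100 ✓; ∠(KS, SQ) = 81.60° ✗; |SQ| = 25.70 ✓.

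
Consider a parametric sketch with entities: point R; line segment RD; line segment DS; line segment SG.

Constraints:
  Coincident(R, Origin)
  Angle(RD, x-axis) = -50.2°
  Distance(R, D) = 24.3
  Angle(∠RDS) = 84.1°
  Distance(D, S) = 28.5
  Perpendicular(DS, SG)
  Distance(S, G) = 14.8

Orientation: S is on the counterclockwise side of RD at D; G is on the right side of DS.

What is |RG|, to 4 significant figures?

46.85

R is at the origin; RD runs at -50.2° with length 24.3, so D = 24.3·(cos -50.2°, sin -50.2°) = (15.55, -18.67). ∠RDS = 84.1°, so DS runs at -50.2° + (180° − 84.1°) = 45.70° from the x-axis; with |DS| = 28.5, S = D + 28.5·(cos 45.70°, sin 45.70°) = (35.46, 1.728). The perpendicularity gives SG at right angles to DS; with |SG| = 14.8 on the right of DS, G = S + 14.8·(0.7157, -0.6984) = (46.05, -8.609). Then |RG| = |G − R| = 46.85.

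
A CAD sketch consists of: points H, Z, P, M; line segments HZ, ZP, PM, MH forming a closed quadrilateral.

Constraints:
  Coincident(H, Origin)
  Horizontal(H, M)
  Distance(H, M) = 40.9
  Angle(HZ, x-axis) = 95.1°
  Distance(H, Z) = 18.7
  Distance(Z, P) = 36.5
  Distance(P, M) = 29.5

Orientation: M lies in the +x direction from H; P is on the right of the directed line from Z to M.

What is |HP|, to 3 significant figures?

20.4

Checks: |ZP| = 36.50 ✓; |PM| = 29.50 ✓.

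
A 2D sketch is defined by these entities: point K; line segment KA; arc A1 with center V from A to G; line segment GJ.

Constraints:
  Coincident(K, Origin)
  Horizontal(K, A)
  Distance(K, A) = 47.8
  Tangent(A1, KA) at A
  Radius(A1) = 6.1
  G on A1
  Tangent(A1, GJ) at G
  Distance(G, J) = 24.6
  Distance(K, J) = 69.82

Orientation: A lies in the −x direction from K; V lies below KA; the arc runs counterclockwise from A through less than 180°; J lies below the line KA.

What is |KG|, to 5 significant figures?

53.155

K is at the origin; KA is horizontal with |KA| = 47.8 and A on the −x side, so A = (-47.800, 0.0000). The tangent condition forces VA to be normal to KA, so V = A + (0, -6.1) = (-47.800, -6.1000). Since VG ⟂ GJ (tangency), |VJ| = √(6.1² + 24.6²) = 25.345 regardless of where G sits on A1. So J lies on both circle(K, 69.82) and circle(V, 25.345); the below-KA intersection is J = (-65.464, -24.276). G is the foot of the tangent from J: G = (-53.069, -3.0265).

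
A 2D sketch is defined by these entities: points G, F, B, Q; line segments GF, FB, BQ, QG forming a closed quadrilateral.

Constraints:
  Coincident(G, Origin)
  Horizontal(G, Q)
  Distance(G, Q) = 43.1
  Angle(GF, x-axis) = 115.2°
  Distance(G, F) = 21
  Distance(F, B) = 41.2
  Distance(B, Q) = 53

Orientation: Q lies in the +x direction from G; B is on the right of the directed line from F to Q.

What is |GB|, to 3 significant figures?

22.6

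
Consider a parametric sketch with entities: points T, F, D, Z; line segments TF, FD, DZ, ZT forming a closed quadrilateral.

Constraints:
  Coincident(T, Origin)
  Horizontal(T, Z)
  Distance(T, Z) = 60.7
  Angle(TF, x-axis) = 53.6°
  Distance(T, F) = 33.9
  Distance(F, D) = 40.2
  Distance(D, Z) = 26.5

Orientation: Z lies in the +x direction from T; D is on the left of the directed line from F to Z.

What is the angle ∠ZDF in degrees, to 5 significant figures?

91.969°

Checks: |TZ| = 60.70 ✓; |TF| = 33.90 ✓; |FD| = 40.20 ✓; |DZ| = 26.50 ✓.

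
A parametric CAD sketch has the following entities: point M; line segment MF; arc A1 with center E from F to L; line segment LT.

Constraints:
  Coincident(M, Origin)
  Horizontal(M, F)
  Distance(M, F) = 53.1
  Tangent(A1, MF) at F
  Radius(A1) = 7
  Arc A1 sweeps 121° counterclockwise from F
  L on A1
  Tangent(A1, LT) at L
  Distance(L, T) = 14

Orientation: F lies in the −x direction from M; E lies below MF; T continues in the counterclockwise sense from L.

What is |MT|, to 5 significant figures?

56.600

M is at the origin; M and F share the same y with |MF| = 53.1 and F on the −x side, so F = (-53.100, 0.0000). A1 meets MF tangentially, so EF is at right angles to MF, so E = F + (0, -7) = (-53.100, -7.0000). On A1, F sits at bearing 90° from E; a 121° counterclockwise sweep puts L at bearing 211°, so L = E + 7.0·(cos 211°, sin 211°) = (-59.100, -10.605). Tangency of A1 to LT means the radius EL is perpendicular to LT, so LT runs along (−sin 211°, cos 211°); with |LT| = 14.0, T = (-51.890, -22.606). Then |MT| = |T − M| = 56.600.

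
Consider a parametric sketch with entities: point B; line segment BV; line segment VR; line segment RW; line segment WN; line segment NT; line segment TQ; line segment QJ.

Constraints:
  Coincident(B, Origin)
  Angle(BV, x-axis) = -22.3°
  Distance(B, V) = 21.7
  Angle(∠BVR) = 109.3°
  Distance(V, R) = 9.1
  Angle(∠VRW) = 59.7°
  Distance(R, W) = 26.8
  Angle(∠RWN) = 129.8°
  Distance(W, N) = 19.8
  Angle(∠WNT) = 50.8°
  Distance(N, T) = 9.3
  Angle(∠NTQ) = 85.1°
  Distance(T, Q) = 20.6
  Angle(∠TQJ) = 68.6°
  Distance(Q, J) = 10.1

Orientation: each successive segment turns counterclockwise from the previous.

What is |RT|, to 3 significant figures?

33.8

B is at the origin; BV runs at -22.3° with length 21.7, so V = (20.1, -8.23). ∠BVR = 109.3° gives VR at 48.4° from the x-axis; with |VR| = 9.1, R = (26.1, -1.43). ∠VRW = 59.7° gives RW at 169° from the x-axis; with |RW| = 26.8, W = (-0.162, 3.82). ∠RWN = 129.8° gives WN at -141° from the x-axis; with |WN| = 19.8, N = (-15.6, -8.61). ∠WNT = 50.8° gives NT at -11.9° from the x-axis; with |NT| = 9.3, T = (-6.47, -10.5). Then |RT| = |T − R| = 33.8.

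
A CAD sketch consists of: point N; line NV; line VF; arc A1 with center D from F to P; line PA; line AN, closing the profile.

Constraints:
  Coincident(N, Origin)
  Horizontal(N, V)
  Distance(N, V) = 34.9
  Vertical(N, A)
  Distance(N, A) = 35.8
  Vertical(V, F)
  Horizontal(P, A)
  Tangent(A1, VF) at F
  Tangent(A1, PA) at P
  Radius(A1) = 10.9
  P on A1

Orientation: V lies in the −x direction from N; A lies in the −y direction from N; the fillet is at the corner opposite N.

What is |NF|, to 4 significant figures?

42.87

N is at the origin; NV is horizontal with |NV| = 34.9 and V on the −x side, so V = (-34.90, 0.000). N and A share the same x with |NA| = 35.8 and A on the −y side, so A = (0.000, -35.80). The virtual corner opposite N is at (-34.90, -35.80). A1 meets VF tangentially, so DF is at right angles to VF and A1 meets PA tangentially, so DP is at right angles to PA, with radius 10.9, so the center D sits 10.9 in from both sides at D = (-24.00, -24.90). That places the tangent points at F = (-34.90, -24.90) on VF and P = (-24.00, -35.80) on PA. Then |NF| = |F − N| = 42.87.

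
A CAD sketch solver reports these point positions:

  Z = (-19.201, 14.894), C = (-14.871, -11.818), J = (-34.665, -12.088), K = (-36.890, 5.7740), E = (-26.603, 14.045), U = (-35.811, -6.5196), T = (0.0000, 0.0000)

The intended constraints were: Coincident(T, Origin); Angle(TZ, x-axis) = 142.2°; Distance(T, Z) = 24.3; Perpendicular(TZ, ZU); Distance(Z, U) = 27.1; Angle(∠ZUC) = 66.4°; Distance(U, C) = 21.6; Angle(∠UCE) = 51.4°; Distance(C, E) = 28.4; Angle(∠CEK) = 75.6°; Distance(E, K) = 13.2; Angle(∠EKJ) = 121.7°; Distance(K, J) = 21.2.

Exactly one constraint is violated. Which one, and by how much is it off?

Distance(K, J) = 21.2 — off by 3.20.

T = (0.00, 0.00) ✓; TZ at 142.2° ✓; |TZ| = 24.30 ✓; ∠(TZ, ZU) = 90.00° ✓; |ZU| = 27.10 ✓; ∠ZUC = 66.40° ✓; |UC| = 21.60 ✓; ∠UCE = 51.40° ✓; |CE| = 28.40 ✓; ∠CEK = 75.60° ✓; |EK| = 13.20 ✓; ∠EKJ = 121.7° ✓; |KJ| = 18.00 ✗.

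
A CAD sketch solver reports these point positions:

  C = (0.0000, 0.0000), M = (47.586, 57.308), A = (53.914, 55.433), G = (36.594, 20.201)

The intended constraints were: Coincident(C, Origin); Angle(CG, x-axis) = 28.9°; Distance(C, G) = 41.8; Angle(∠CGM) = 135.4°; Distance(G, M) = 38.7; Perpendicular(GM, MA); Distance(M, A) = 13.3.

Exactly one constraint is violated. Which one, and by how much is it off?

Distance(M, A) = 13.3 — off by 6.70.

C = (0.00, 0.00) ✓; CG at 28.90° ✓; |CG| = 41.80 ✓; ∠CGM = 135.4° ✓; |GM| = 38.70 ✓; ∠(GM, MA) = 90.00° ✓; |MA| = 6.600 ✗.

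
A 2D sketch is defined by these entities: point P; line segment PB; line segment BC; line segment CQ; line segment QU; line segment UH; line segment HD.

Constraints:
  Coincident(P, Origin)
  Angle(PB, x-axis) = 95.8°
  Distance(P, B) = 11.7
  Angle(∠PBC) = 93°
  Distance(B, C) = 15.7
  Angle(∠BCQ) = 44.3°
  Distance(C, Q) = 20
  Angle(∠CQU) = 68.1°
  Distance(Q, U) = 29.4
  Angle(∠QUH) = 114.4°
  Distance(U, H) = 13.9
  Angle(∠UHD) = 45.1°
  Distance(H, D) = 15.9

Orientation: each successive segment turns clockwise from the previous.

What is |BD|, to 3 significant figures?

7.46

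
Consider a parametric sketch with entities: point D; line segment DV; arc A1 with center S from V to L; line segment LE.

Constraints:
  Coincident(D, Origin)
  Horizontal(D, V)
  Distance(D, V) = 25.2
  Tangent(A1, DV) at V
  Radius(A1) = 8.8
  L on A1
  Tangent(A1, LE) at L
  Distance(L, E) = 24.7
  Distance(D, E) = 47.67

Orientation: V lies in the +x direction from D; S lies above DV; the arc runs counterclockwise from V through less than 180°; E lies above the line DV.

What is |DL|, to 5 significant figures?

35.132

Checks: |SL| = 8.800 ✓; ∠(SL, LE) = 90.00° ✓; |LE| = 24.70 ✓; |DE| = 47.67 ✓.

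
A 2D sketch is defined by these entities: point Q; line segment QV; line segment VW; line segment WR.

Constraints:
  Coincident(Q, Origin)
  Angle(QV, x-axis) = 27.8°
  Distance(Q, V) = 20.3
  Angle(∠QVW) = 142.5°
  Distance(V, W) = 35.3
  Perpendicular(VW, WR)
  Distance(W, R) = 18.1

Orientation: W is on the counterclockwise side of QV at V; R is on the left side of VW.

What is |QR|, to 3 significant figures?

51.7

∠QVW = 142.5°, so VW runs at 27.8° + (180° − 142.5°) = 65.3° from the x-axis; with |VW| = 35.3, W = V + 35.3·(cos 65.3°, sin 65.3°) = (32.7, 41.5). The perpendicularity gives WR at right angles to VW; with |WR| = 18.1 on the left of VW, R = W + 18.1·(-0.909, 0.418) = (16.3, 49.1). Then |QR| = |R − Q| = 51.7.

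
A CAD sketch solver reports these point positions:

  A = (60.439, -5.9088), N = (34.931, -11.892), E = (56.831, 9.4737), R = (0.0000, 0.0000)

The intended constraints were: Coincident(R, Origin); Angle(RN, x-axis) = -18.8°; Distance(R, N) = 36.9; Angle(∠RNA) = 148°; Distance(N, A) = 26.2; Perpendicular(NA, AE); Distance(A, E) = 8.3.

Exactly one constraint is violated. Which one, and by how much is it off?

Distance(A, E) = 8.3 — off by 7.50.

R = (0.00, 0.00) ✓; RN at -18.80° ✓; |RN| = 36.90 ✓; ∠RNA = 148.0° ✓; |NA| = 26.20 ✓; ∠(NA, AE) = 90.00° ✓; |AE| = 15.80 ✗.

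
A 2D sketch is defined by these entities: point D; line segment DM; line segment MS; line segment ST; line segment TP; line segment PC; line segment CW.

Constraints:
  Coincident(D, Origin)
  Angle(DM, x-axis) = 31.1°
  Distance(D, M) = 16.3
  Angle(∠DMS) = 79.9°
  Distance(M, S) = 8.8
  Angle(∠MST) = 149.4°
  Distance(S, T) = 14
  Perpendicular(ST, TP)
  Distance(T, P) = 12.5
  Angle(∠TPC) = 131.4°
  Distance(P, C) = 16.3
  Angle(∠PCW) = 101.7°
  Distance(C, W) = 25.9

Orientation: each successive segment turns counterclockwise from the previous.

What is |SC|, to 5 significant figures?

23.347

D is at the origin; DM runs at 31.1° with length 16.3, so M = (13.957, 8.4195). ∠DMS = 79.9° gives MS at 131.20° from the x-axis; with |MS| = 8.8, S = (8.1607, 15.041). ∠MST = 149.4° gives ST at 161.80° from the x-axis; with |ST| = 14.0, T = (-5.1389, 19.413). ST ⟂ TP, so TP runs at -108.20°; with |TP| = 12.5, P = (-9.0431, 7.5388). ∠TPC = 131.4° gives PC at -59.600° from the x-axis; with |PC| = 16.3, C = (-0.79476, -6.5202). Then |SC| = |C − S| = 23.347.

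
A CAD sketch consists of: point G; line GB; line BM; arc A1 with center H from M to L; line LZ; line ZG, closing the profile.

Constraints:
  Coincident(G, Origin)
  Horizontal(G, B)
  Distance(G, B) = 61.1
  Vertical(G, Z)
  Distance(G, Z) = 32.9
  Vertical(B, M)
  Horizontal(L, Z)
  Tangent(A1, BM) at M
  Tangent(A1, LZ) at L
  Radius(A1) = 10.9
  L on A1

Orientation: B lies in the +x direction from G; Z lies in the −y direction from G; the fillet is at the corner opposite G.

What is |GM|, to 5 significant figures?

64.940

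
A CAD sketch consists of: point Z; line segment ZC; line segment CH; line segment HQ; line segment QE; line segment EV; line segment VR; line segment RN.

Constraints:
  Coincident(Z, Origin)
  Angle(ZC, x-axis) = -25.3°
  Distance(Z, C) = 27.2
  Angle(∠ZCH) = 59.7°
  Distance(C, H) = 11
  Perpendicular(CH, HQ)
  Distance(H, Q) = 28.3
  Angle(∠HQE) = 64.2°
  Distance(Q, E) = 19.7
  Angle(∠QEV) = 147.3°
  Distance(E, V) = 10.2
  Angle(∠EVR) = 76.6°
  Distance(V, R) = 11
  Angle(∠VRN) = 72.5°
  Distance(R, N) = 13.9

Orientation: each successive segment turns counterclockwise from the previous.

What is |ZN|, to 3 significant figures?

15.3

Z is at the origin; ZC runs at -25.3° with length 27.2, so C = (24.6, -11.6). ∠ZCH = 59.7° gives CH at 95.0° from the x-axis; with |CH| = 11.0, H = (23.6, -0.666). CH is perpendicular to HQ, so HQ runs at -175°; with |HQ| = 28.3, Q = (-4.56, -3.13). ∠HQE = 64.2° gives QE at -59.2° from the x-axis; with |QE| = 19.7, E = (5.53, -20.1). ∠QEV = 147.3° gives EV at -26.5° from the x-axis; with |EV| = 10.2, V = (14.7, -24.6). ∠EVR = 76.6° gives VR at 76.9° from the x-axis; with |VR| = 11.0, R = (17.1, -13.9). ∠VRN = 72.5° gives RN at -176° from the x-axis; with |RN| = 13.9, N = (3.29, -15.0). Then |ZN| = |N − Z| = 15.3.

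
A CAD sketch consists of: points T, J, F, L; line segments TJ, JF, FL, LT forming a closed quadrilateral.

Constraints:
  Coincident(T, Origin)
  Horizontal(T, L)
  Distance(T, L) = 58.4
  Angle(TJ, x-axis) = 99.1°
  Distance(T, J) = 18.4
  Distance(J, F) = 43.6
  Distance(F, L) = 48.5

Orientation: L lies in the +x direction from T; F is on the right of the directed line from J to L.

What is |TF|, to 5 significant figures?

26.278

T is at the origin; T and L share the same y with |TL| = 58.4 and L in +x, so L = (58.4, 0). TJ runs at 99.1° with |TJ| = 18.4, so J = (-2.9101, 18.168). F is determined by |JF| = 43.6 and |FL| = 48.5 together: it lies at the intersection of circle(J, 43.6) and circle(L, 48.5). With |JL| = 63.945, the foot of the radical line on JL is 28.444 from J and the perpendicular offset is √(43.6² − 28.444²) = 33.044. Taking the right-of-JL solution: F = (14.973, -21.595).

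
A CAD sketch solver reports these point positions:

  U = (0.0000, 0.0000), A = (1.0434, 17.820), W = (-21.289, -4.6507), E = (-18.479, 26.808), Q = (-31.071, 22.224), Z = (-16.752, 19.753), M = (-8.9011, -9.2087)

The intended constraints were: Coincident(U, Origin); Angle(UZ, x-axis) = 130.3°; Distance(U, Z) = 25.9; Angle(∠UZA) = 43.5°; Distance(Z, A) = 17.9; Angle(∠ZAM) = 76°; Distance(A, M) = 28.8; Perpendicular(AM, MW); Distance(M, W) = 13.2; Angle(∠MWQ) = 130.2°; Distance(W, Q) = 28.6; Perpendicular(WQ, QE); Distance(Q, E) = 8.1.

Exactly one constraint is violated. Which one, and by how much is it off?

Distance(Q, E) = 8.1 — off by 5.30.

U = (0.00, 0.00) ✓; UZ at 130.3° ✓; |UZ| = 25.90 ✓; ∠UZA = 43.50° ✓; |ZA| = 17.90 ✓; ∠ZAM = 76.00° ✓; |AM| = 28.80 ✓; ∠(AM, MW) = 90.00° ✓; |MW| = 13.20 ✓; ∠MWQ = 130.2° ✓; |WQ| = 28.60 ✓; ∠(WQ, QE) = 90.00° ✓; |QE| = 13.40 ✗.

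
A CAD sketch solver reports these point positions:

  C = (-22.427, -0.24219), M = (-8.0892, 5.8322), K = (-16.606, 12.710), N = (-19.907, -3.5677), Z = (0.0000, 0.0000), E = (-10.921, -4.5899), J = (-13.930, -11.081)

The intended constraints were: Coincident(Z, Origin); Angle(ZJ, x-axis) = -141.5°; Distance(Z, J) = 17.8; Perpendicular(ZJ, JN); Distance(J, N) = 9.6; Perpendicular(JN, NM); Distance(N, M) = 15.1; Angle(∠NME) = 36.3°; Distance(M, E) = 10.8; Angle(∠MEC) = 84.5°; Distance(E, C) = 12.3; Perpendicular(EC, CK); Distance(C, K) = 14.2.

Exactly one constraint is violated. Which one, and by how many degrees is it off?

Perpendicular(EC, CK) — off by 3.50°.

Z = (0.00, 0.00) ✓; ZJ at -141.5° ✓; |ZJ| = 17.80 ✓; ∠(ZJ, JN) = 90.00° ✓; |JN| = 9.601 ✓; ∠(JN, NM) = 90.00° ✓; |NM| = 15.10 ✓; ∠NME = 36.30° ✓; |ME| = 10.80 ✓; ∠MEC = 84.50° ✓; |EC| = 12.30 ✓; ∠(EC, CK) = 93.50° ✗; |CK| = 14.20 ✓.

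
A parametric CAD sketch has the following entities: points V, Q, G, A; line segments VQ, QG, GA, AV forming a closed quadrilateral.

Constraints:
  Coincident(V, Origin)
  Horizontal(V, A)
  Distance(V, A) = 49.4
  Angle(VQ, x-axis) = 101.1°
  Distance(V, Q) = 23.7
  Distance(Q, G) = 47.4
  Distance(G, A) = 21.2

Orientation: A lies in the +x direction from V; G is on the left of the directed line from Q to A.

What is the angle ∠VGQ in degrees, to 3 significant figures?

29.0°

V is at the origin; VA is horizontal with |VA| = 49.4 and A in +x, so A = (49.4, 0). VQ runs at 101.1° with |VQ| = 23.7, so Q = (-4.56, 23.3). G is determined by |QG| = 47.4 and |GA| = 21.2 together: it lies at the intersection of circle(Q, 47.4) and circle(A, 21.2). With |QA| = 58.8, the foot of the radical line on QA is 44.7 from Q and the perpendicular offset is √(47.4² − 44.7²) = 15.8. Taking the left-of-QA solution: G = (42.7, 20.1).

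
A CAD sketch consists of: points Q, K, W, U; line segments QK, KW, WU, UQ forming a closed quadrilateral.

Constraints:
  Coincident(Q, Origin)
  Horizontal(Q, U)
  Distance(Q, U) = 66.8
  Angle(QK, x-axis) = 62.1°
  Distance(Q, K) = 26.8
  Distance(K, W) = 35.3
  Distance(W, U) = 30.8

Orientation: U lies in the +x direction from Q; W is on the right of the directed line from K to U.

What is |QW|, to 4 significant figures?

36.20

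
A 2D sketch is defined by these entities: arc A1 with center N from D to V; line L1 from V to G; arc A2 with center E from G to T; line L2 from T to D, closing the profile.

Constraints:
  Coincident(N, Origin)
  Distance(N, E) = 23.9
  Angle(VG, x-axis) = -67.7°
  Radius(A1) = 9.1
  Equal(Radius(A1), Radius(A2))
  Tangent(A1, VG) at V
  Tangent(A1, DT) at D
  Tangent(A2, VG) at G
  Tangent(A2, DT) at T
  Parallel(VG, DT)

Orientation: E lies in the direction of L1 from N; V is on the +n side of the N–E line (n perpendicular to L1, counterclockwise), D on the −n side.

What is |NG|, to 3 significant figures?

25.6

The slot axis is L1's direction at -67.7°, so u = (cos -67.7°, sin -67.7°) = (0.379, -0.925) and n = (−sin -67.7°, cos -67.7°) = (0.925, 0.379). N is at the origin and E lies 23.9 along u from N, so E = 23.9·u = (9.07, -22.1). Tangency of A1 to both parallel lines with radius 9.1 puts V and D at N ± 9.1·n: V = (8.42, 3.45), D = (-8.42, -3.45). Equal radii place G and T the same way about E: G = E + 9.1·n = (17.5, -18.7), T = E − 9.1·n = (0.650, -25.6). Then |NG| = |G − N| = 25.6.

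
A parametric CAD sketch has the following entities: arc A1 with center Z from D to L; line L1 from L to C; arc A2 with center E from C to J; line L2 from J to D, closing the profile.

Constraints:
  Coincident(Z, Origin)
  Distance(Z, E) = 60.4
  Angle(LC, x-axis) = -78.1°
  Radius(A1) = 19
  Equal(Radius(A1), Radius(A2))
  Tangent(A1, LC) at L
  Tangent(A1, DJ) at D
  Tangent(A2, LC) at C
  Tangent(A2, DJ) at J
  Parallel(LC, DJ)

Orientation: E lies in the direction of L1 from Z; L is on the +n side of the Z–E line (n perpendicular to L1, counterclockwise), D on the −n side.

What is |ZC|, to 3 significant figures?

63.3

The slot axis is L1's direction at -78.1°, so u = (cos -78.1°, sin -78.1°) = (0.206, -0.979) and n = (−sin -78.1°, cos -78.1°) = (0.979, 0.206). Z is at the origin and E lies 60.4 along u from Z, so E = 60.4·u = (12.5, -59.1). Tangency of A1 to both parallel lines with radius 19.0 puts L and D at Z ± 19.0·n: L = (18.6, 3.92), D = (-18.6, -3.92). Equal radii place C and J the same way about E: C = E + 19.0·n = (31.0, -55.2), J = E − 19.0·n = (-6.14, -63.0). Then |ZC| = |C − Z| = 63.3.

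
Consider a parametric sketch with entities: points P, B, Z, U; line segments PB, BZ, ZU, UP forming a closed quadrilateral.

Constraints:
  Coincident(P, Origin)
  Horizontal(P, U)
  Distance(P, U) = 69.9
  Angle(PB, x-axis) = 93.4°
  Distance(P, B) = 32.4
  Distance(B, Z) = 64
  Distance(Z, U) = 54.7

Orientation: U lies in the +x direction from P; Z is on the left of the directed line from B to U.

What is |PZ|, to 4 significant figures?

79.26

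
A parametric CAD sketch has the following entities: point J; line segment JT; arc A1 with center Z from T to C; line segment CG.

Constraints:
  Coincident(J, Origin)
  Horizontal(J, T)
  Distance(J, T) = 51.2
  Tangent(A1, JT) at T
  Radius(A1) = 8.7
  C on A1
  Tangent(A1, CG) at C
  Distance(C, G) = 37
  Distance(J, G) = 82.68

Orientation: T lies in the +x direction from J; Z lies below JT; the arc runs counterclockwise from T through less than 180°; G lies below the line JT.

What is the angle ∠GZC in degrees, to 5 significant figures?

76.768°

Checks: J = (0.00, 0.00) ✓; |ZC| = 8.700 ✓; ∠(ZC, CG) = 90.00° ✓; |CG| = 37.00 ✓; |JG| = 82.68 ✓.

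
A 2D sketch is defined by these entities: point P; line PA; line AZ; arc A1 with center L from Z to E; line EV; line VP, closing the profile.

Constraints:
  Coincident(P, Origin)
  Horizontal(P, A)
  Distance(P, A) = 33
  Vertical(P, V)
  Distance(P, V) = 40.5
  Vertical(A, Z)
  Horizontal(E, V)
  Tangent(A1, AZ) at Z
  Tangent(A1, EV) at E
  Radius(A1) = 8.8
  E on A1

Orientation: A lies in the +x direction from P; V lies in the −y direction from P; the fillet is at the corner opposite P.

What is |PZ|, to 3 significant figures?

45.8

P is at the origin; P and A share the same y with |PA| = 33.0 and A on the +x side, so A = (33.0, 0.00). PV is vertical with |PV| = 40.5 and V on the −y side, so V = (0.00, -40.5). The virtual corner opposite P is at (33.0, -40.5). Tangency of A1 to AZ means the radius LZ is perpendicular to AZ and A1 meets EV tangentially, so LE is at right angles to EV, with radius 8.8, so the center L sits 8.8 in from both sides at L = (24.2, -31.7). That places the tangent points at Z = (33.0, -31.7) on AZ and E = (24.2, -40.5) on EV. Then |PZ| = |Z − P| = 45.8.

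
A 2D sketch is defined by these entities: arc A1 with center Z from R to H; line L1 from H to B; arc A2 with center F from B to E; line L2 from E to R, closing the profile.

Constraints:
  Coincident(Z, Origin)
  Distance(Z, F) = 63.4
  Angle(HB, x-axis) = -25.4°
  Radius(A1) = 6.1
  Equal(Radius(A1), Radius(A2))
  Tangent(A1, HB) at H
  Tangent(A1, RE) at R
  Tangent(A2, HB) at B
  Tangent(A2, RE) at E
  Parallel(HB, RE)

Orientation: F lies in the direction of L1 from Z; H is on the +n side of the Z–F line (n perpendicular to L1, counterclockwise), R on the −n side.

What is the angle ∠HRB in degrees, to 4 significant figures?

79.11°

The slot axis is L1's direction at -25.4°, so u = (cos -25.4°, sin -25.4°) = (0.9033, -0.4289) and n = (−sin -25.4°, cos -25.4°) = (0.4289, 0.9033). Z is at the origin and F lies 63.4 along u from Z, so F = 63.4·u = (57.27, -27.19). Tangency of A1 to both parallel lines with radius 6.1 puts H and R at Z ± 6.1·n: H = (2.617, 5.510), R = (-2.617, -5.510). Equal radii place B and E the same way about F: B = F + 6.1·n = (59.89, -21.68), E = F − 6.1·n = (54.65, -32.70). Then cos ∠HRB = RH·RB / (|RH||RB|), giving 79.11°.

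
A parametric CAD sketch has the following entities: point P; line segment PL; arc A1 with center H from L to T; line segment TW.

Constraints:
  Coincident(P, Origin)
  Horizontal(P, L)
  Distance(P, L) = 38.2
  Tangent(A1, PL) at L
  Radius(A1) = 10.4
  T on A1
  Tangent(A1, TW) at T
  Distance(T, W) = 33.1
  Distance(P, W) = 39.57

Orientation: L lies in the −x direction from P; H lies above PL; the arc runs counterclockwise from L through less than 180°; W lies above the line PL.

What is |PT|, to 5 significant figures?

29.348

P is at the origin; PL is horizontal with |PL| = 38.2 and L on the −x side, so L = (-38.200, 0.0000). A1 meets PL tangentially, so HL is at right angles to PL, so H = L + (0, 10.4) = (-38.200, 10.400). Since HT ⟂ TW (tangency), |HW| = √(10.4² + 33.1²) = 34.695 regardless of where T sits on A1. So W lies on both circle(P, 39.57) and circle(H, 34.695); the above-PL intersection is W = (-15.321, 36.483). T is the foot of the tangent from W: T = (-28.685, 6.2011).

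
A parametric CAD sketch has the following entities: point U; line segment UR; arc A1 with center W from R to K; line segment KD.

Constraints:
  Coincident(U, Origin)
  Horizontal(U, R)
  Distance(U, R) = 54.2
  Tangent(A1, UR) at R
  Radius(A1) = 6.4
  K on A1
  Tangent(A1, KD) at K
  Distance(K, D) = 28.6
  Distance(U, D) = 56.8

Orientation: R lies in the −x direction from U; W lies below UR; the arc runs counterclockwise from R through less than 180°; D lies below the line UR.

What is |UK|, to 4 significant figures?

60.49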